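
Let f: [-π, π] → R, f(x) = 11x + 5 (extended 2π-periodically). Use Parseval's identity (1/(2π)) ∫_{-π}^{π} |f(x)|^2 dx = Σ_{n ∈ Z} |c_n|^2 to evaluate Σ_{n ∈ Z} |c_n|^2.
Σ |c_n|^2 = 121π^2/3 + 25

Expand and integrate term by term over [-π, π]:
  ∫ (11x)^2 dx = 121·(2π^3/3); ∫ 2·11·(5)·x dx = 0 (odd integrand); ∫ 5^2 dx = 25·2π.
So (1/(2π)) ∫_{-π}^{π} (11x + 5)^2 dx = 121π^2/3 + 25 = 121π^2/3 + 25.
Parseval ⇒ Σ |c_n|^2 = 121π^2/3 + 25.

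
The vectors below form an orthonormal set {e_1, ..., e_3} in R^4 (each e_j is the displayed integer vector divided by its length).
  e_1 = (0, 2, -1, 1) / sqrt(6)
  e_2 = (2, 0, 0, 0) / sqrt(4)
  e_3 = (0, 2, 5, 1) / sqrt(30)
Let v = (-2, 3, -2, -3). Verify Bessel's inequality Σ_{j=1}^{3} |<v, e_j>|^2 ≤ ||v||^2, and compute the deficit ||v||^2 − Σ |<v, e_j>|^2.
Σ |<v, e_j>|^2 = 49/5; ||v||^2 = 26; deficit = 81/5

Write each e_j = u_j / sqrt(<u_j, u_j>) where u_j is the displayed integer vector. Then <v, e_j> = <v, u_j> / sqrt(<u_j, u_j>), so |<v, e_j>|^2 = <v, u_j>^2 / <u_j, u_j>.
Coefficients: <v, e_1> = 5/sqrt(6), <v, e_2> = -4/sqrt(4), <v, e_3> = -7/sqrt(30).
Square and sum: Σ |<v, e_j>|^2 = 49/5.
Compute ||v||^2 = v·v = 26.
Deficit = 26 − 49/5 = 81/5 ≥ 0, confirming Bessel's inequality. (The deficit equals ||v − Σ <v,e_j> e_j||^2, the squared distance from v to span{e_j}.)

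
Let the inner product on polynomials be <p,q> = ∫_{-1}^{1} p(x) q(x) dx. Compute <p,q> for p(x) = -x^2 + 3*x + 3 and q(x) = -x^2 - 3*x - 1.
<p,q> = -194/15

Expand the product: p(x)·q(x) = x^4 - 11*x^2 - 12*x - 3.
∫_{-1}^{1} of each monomial x^k gives [2/(k+1) if k even, 0 if k odd]. Integrating term-by-term (or equivalently evaluating the antiderivative F(x) = x^5/5 - 11*x^3/3 - 6*x^2 - 3*x at the endpoints):
  F(1) − F(−1) = -187/15 − (7/15) = -194/15.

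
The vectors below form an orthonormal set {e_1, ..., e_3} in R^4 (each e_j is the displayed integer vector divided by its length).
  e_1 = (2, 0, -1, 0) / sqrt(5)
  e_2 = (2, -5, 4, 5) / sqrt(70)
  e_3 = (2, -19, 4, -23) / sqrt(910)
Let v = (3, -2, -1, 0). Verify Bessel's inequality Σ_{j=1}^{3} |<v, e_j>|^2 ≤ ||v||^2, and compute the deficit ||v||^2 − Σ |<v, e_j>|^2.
Σ |<v, e_j>|^2 = 177/13; ||v||^2 = 14; deficit = 5/13

Write each e_j = u_j / sqrt(<u_j, u_j>) where u_j is the displayed integer vector. Then <v, e_j> = <v, u_j> / sqrt(<u_j, u_j>), so |<v, e_j>|^2 = <v, u_j>^2 / <u_j, u_j>.
Coefficients: <v, e_1> = 7/sqrt(5), <v, e_2> = 12/sqrt(70), <v, e_3> = 40/sqrt(910).
Square and sum: Σ |<v, e_j>|^2 = 177/13.
Compute ||v||^2 = v·v = 14.
Deficit = 14 − 177/13 = 5/13 ≥ 0, confirming Bessel's inequality. (The deficit equals ||v − Σ <v,e_j> e_j||^2, the squared distance from v to span{e_j}.)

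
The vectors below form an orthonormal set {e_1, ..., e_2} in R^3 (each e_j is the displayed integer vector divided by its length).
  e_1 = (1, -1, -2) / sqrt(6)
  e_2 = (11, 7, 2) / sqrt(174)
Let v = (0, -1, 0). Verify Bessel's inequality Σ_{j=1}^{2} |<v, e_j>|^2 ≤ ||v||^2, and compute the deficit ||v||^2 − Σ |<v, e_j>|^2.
Σ |<v, e_j>|^2 = 13/29; ||v||^2 = 1; deficit = 16/29

Write each e_j = u_j / sqrt(<u_j, u_j>) where u_j is the displayed integer vector. Then <v, e_j> = <v, u_j> / sqrt(<u_j, u_j>), so |<v, e_j>|^2 = <v, u_j>^2 / <u_j, u_j>.
Coefficients: <v, e_1> = 1/sqrt(6), <v, e_2> = -7/sqrt(174).
Square and sum: Σ |<v, e_j>|^2 = 13/29.
Compute ||v||^2 = v·v = 1.
Deficit = 1 − 13/29 = 16/29 ≥ 0, confirming Bessel's inequality. (The deficit equals ||v − Σ <v,e_j> e_j||^2, the squared distance from v to span{e_j}.)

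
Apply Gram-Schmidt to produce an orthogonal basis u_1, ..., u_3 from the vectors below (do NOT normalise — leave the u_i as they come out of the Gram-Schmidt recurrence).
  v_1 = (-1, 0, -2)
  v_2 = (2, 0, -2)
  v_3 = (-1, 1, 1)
Orthogonal basis:
  u_1 = (-1, 0, -2)
  u_2 = (12/5, 0, -6/5)
  u_3 = (0, 1, 0)

Apply the Gram-Schmidt recurrence
  u_1 = v_1
  u_i = v_i − Σ_{j<i} ((v_i · u_j) / (u_j · u_j)) · u_j.

Step by step this gives:
  u_1 = (-1, 0, -2)
  u_2 = (12/5, 0, -6/5)
  u_3 = (0, 1, 0)

Orthogonality check:
  u_2 · u_1 = 0 (should be 0)
  u_3 · u_1 = 0 (should be 0)
  u_3 · u_2 = 0 (should be 0)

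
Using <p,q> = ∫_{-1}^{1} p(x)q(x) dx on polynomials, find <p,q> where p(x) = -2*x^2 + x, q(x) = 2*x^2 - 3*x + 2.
<p,q> = -94/15

Expand the product: p(x)·q(x) = -4*x^4 + 8*x^3 - 7*x^2 + 2*x.
∫_{-1}^{1} of each monomial x^k gives [2/(k+1) if k even, 0 if k odd]. Integrating term-by-term (or equivalently evaluating the antiderivative F(x) = -4*x^5/5 + 2*x^4 - 7*x^3/3 + x^2 at the endpoints):
  F(1) − F(−1) = -2/15 − (92/15) = -94/15.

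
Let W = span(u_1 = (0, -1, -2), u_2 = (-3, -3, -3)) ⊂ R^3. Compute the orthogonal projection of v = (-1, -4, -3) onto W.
proj_W(v) = (-5/3, -8/3, -11/3)

Set up U = [u_1 | ... | u_2] ∈ R^(3×2). The projector onto W = col(U) is P = U (U^T U)^(-1) U^T.
Compute U^T U =
  [5, 9]
  [9, 27],
and U^T v = (10, 24).
Solve U^T U · c = U^T v for the coefficients: c = (1, 5/9). The projection is proj_W(v) = U c.
Check: (v - proj_W(v)) · u_1 = 0  (should be 0).
Check: (v - proj_W(v)) · u_2 = 0  (should be 0).
Result: proj_W(v) = (-5/3, -8/3, -11/3).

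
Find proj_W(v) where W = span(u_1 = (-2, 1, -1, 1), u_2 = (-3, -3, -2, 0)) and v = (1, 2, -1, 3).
proj_W(v) = (-13/43, 110/43, 5/43, 41/43)

Set up U = [u_1 | ... | u_2] ∈ R^(4×2). The projector onto W = col(U) is P = U (U^T U)^(-1) U^T.
Compute U^T U =
  [7, 5]
  [5, 22],
and U^T v = (4, -7).
Solve U^T U · c = U^T v for the coefficients: c = (41/43, -23/43). The projection is proj_W(v) = U c.
Check: (v - proj_W(v)) · u_1 = 0  (should be 0).
Check: (v - proj_W(v)) · u_2 = 0  (should be 0).
Result: proj_W(v) = (-13/43, 110/43, 5/43, 41/43).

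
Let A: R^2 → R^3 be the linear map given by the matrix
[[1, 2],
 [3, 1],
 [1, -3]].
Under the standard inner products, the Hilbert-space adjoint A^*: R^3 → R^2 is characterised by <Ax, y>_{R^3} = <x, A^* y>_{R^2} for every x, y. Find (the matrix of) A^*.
A^* = A^T =
[[1, 3, 1],
 [2, 1, -3]]

For real matrices with standard dot products, the defining identity <Ax, y> = <x, A^* y> gives (Ax)^T y = x^T (A^*) y, i.e. x^T A^T y = x^T (A^*) y. Since this holds for all x, y, we must have A^* = A^T. Therefore
A^* =
[[1, 3, 1],
 [2, 1, -3]].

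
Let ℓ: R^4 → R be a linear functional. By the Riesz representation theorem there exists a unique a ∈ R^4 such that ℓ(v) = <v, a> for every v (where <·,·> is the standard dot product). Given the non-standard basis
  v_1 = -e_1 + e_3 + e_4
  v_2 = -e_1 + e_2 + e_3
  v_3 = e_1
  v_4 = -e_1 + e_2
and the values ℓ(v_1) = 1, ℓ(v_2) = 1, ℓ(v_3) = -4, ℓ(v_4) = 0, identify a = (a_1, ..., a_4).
a = (-4, -4, 1, -4)

Write a = (a_1, ..., a_4) in the standard basis. For each basis vector v_i, ℓ(v_i) = <v_i, a> is a linear equation in the a_j's. Collect the n equations into a matrix system V a = ℓ, where row i of V is v_i (expressed in the standard basis). Since V is invertible (lower-triangular with 1s on the diagonal, up to permutation), solve by back-substitution:
  V =
[[-1, 0, 1, 1],
 [-1, 1, 1, 0],
 [1, 0, 0, 0],
 [-1, 1, 0, 0]]
  V a = (1, 1, -4, 0)
Solving gives a = (-4, -4, 1, -4).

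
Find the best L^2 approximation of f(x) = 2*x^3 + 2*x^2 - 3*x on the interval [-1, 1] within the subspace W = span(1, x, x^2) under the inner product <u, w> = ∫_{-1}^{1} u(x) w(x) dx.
g(x) = 2*x^2 - 9*x/5

The best approximation g ∈ W is the orthogonal projection of f onto W. Writing g = a_0 + a_1 x + a_2 x^2, the coefficients solve the normal equations G · a = b where
  G_{ij} = <φ_i, φ_j> and b_i = <f, φ_i>, with φ_0 = 1, φ_1 = x, φ_2 = x^2.
G =
  [2, 0, 2/3]
  [0, 2/3, 0]
  [2/3, 0, 2/5],
b = (4/3, -6/5, 4/5).
Solving gives a_0 = 0, a_1 = -9/5, a_2 = 2, so
  g(x) = 2*x^2 - 9*x/5.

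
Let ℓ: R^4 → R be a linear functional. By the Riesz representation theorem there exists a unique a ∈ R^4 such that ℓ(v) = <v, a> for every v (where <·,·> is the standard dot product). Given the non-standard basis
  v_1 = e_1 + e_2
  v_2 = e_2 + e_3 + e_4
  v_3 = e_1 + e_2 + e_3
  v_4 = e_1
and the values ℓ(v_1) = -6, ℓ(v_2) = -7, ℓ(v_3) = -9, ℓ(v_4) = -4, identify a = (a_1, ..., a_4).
a = (-4, -2, -3, -2)

Write a = (a_1, ..., a_4) in the standard basis. For each basis vector v_i, ℓ(v_i) = <v_i, a> is a linear equation in the a_j's. Collect the n equations into a matrix system V a = ℓ, where row i of V is v_i (expressed in the standard basis). Since V is invertible (lower-triangular with 1s on the diagonal, up to permutation), solve by back-substitution:
  V =
[[1, 1, 0, 0],
 [0, 1, 1, 1],
 [1, 1, 1, 0],
 [1, 0, 0, 0]]
  V a = (-6, -7, -9, -4)
Solving gives a = (-4, -2, -3, -2).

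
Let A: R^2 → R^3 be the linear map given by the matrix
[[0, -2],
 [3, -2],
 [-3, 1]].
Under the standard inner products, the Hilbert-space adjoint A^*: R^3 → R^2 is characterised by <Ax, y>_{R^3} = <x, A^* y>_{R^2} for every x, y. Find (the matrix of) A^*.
A^* = A^T =
[[0, 3, -3],
 [-2, -2, 1]]

For real matrices with standard dot products, the defining identity <Ax, y> = <x, A^* y> gives (Ax)^T y = x^T (A^*) y, i.e. x^T A^T y = x^T (A^*) y. Since this holds for all x, y, we must have A^* = A^T. Therefore
A^* =
[[0, 3, -3],
 [-2, -2, 1]].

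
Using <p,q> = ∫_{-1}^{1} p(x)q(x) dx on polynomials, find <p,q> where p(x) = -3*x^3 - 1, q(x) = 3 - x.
<p,q> = -24/5

Expand the product: p(x)·q(x) = 3*x^4 - 9*x^3 + x - 3.
∫_{-1}^{1} of each monomial x^k gives [2/(k+1) if k even, 0 if k odd]. Integrating term-by-term (or equivalently evaluating the antiderivative F(x) = 3*x^5/5 - 9*x^4/4 + x^2/2 - 3*x at the endpoints):
  F(1) − F(−1) = -83/20 − (13/20) = -24/5.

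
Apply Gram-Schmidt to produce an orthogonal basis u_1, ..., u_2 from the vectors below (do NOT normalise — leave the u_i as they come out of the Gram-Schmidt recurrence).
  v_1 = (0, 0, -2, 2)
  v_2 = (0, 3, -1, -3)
Orthogonal basis:
  u_1 = (0, 0, -2, 2)
  u_2 = (0, 3, -2, -2)

Apply the Gram-Schmidt recurrence
  u_1 = v_1
  u_i = v_i − Σ_{j<i} ((v_i · u_j) / (u_j · u_j)) · u_j.

Step by step this gives:
  u_1 = (0, 0, -2, 2)
  u_2 = (0, 3, -2, -2)

Orthogonality check:
  u_2 · u_1 = 0 (should be 0)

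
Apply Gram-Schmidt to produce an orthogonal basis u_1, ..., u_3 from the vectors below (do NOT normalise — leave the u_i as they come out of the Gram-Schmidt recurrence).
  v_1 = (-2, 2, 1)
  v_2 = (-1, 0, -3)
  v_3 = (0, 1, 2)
Orthogonal basis:
  u_1 = (-2, 2, 1)
  u_2 = (-11/9, 2/9, -26/9)
  u_3 = (18/89, 21/89, -6/89)

Apply the Gram-Schmidt recurrence
  u_1 = v_1
  u_i = v_i − Σ_{j<i} ((v_i · u_j) / (u_j · u_j)) · u_j.

Step by step this gives:
  u_1 = (-2, 2, 1)
  u_2 = (-11/9, 2/9, -26/9)
  u_3 = (18/89, 21/89, -6/89)

Orthogonality check:
  u_2 · u_1 = 0 (should be 0)
  u_3 · u_1 = 0 (should be 0)
  u_3 · u_2 = 0 (should be 0)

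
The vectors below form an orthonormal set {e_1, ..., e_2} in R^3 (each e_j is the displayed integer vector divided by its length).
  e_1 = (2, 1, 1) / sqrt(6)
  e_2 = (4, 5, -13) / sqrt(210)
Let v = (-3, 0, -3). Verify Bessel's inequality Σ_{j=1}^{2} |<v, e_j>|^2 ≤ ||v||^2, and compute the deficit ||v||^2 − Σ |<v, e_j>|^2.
Σ |<v, e_j>|^2 = 594/35; ||v||^2 = 18; deficit = 36/35

Write each e_j = u_j / sqrt(<u_j, u_j>) where u_j is the displayed integer vector. Then <v, e_j> = <v, u_j> / sqrt(<u_j, u_j>), so |<v, e_j>|^2 = <v, u_j>^2 / <u_j, u_j>.
Coefficients: <v, e_1> = -9/sqrt(6), <v, e_2> = 27/sqrt(210).
Square and sum: Σ |<v, e_j>|^2 = 594/35.
Compute ||v||^2 = v·v = 18.
Deficit = 18 − 594/35 = 36/35 ≥ 0, confirming Bessel's inequality. (The deficit equals ||v − Σ <v,e_j> e_j||^2, the squared distance from v to span{e_j}.)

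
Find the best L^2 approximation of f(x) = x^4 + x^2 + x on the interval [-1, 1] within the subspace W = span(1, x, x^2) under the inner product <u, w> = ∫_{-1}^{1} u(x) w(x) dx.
g(x) = 13*x^2/7 + x - 3/35

The best approximation g ∈ W is the orthogonal projection of f onto W. Writing g = a_0 + a_1 x + a_2 x^2, the coefficients solve the normal equations G · a = b where
  G_{ij} = <φ_i, φ_j> and b_i = <f, φ_i>, with φ_0 = 1, φ_1 = x, φ_2 = x^2.
G =
  [2, 0, 2/3]
  [0, 2/3, 0]
  [2/3, 0, 2/5],
b = (16/15, 2/3, 24/35).
Solving gives a_0 = -3/35, a_1 = 1, a_2 = 13/7, so
  g(x) = 13*x^2/7 + x - 3/35.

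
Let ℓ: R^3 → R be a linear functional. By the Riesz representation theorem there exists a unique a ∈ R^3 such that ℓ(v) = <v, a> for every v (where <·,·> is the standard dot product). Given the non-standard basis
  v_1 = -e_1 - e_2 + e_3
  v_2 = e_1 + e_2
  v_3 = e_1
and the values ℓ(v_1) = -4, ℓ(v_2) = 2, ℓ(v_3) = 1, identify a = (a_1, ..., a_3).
a = (1, 1, -2)

Write a = (a_1, ..., a_3) in the standard basis. For each basis vector v_i, ℓ(v_i) = <v_i, a> is a linear equation in the a_j's. Collect the n equations into a matrix system V a = ℓ, where row i of V is v_i (expressed in the standard basis). Since V is invertible (lower-triangular with 1s on the diagonal, up to permutation), solve by back-substitution:
  V =
[[-1, -1, 1],
 [1, 1, 0],
 [1, 0, 0]]
  V a = (-4, 2, 1)
Solving gives a = (1, 1, -2).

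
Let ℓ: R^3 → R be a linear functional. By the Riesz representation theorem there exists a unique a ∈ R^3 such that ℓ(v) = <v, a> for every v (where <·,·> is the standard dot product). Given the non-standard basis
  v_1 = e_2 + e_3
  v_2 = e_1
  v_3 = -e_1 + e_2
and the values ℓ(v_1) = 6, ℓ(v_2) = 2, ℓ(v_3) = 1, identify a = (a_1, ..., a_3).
a = (2, 3, 3)

Write a = (a_1, ..., a_3) in the standard basis. For each basis vector v_i, ℓ(v_i) = <v_i, a> is a linear equation in the a_j's. Collect the n equations into a matrix system V a = ℓ, where row i of V is v_i (expressed in the standard basis). Since V is invertible (lower-triangular with 1s on the diagonal, up to permutation), solve by back-substitution:
  V =
[[0, 1, 1],
 [1, 0, 0],
 [-1, 1, 0]]
  V a = (6, 2, 1)
Solving gives a = (2, 3, 3).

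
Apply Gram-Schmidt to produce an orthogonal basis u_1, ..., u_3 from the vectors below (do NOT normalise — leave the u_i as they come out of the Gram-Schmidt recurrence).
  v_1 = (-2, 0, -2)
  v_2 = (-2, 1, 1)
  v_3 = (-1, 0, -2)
Orthogonal basis:
  u_1 = (-2, 0, -2)
  u_2 = (-3/2, 1, 3/2)
  u_3 = (1/11, 3/11, -1/11)

Apply the Gram-Schmidt recurrence
  u_1 = v_1
  u_i = v_i − Σ_{j<i} ((v_i · u_j) / (u_j · u_j)) · u_j.

Step by step this gives:
  u_1 = (-2, 0, -2)
  u_2 = (-3/2, 1, 3/2)
  u_3 = (1/11, 3/11, -1/11)

Orthogonality check:
  u_2 · u_1 = 0 (should be 0)
  u_3 · u_1 = 0 (should be 0)
  u_3 · u_2 = 0 (should be 0)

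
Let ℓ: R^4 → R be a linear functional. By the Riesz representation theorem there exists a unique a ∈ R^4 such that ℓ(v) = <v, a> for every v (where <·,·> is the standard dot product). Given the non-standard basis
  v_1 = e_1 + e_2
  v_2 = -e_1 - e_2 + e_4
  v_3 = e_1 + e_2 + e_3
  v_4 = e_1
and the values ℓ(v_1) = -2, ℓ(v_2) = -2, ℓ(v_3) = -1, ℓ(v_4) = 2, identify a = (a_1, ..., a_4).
a = (2, -4, 1, -4)

Write a = (a_1, ..., a_4) in the standard basis. For each basis vector v_i, ℓ(v_i) = <v_i, a> is a linear equation in the a_j's. Collect the n equations into a matrix system V a = ℓ, where row i of V is v_i (expressed in the standard basis). Since V is invertible (lower-triangular with 1s on the diagonal, up to permutation), solve by back-substitution:
  V =
[[1, 1, 0, 0],
 [-1, -1, 0, 1],
 [1, 1, 1, 0],
 [1, 0, 0, 0]]
  V a = (-2, -2, -1, 2)
Solving gives a = (2, -4, 1, -4).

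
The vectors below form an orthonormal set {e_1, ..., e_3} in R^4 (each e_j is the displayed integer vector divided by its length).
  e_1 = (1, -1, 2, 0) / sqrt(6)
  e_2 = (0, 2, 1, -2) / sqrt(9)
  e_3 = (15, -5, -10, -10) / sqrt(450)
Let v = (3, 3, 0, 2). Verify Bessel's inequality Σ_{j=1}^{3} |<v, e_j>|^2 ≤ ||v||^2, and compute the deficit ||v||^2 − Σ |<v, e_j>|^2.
Σ |<v, e_j>|^2 = 2/3; ||v||^2 = 22; deficit = 64/3

Write each e_j = u_j / sqrt(<u_j, u_j>) where u_j is the displayed integer vector. Then <v, e_j> = <v, u_j> / sqrt(<u_j, u_j>), so |<v, e_j>|^2 = <v, u_j>^2 / <u_j, u_j>.
Coefficients: <v, e_1> = 0/sqrt(6), <v, e_2> = 2/sqrt(9), <v, e_3> = 10/sqrt(450).
Square and sum: Σ |<v, e_j>|^2 = 2/3.
Compute ||v||^2 = v·v = 22.
Deficit = 22 − 2/3 = 64/3 ≥ 0, confirming Bessel's inequality. (The deficit equals ||v − Σ <v,e_j> e_j||^2, the squared distance from v to span{e_j}.)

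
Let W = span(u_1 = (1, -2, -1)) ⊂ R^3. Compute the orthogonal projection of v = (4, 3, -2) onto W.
proj_W(v) = (0, 0, 0)

Set up U = [u_1 | ... | u_1] ∈ R^(3×1). The projector onto W = col(U) is P = U (U^T U)^(-1) U^T.
Compute U^T U =
  [6],
and U^T v = (0).
Solve U^T U · c = U^T v for the coefficients: c = (0). The projection is proj_W(v) = U c.
Check: (v - proj_W(v)) · u_1 = 0  (should be 0).
Result: proj_W(v) = (0, 0, 0).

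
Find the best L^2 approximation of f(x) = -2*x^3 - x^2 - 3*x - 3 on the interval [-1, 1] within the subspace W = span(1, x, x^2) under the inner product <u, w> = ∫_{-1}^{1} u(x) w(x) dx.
g(x) = -x^2 - 21*x/5 - 3

The best approximation g ∈ W is the orthogonal projection of f onto W. Writing g = a_0 + a_1 x + a_2 x^2, the coefficients solve the normal equations G · a = b where
  G_{ij} = <φ_i, φ_j> and b_i = <f, φ_i>, with φ_0 = 1, φ_1 = x, φ_2 = x^2.
G =
  [2, 0, 2/3]
  [0, 2/3, 0]
  [2/3, 0, 2/5],
b = (-20/3, -14/5, -12/5).
Solving gives a_0 = -3, a_1 = -21/5, a_2 = -1, so
  g(x) = -x^2 - 21*x/5 - 3.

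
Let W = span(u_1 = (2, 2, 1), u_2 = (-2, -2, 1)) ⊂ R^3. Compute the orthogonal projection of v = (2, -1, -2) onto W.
proj_W(v) = (1/2, 1/2, -2)

Set up U = [u_1 | ... | u_2] ∈ R^(3×2). The projector onto W = col(U) is P = U (U^T U)^(-1) U^T.
Compute U^T U =
  [9, -7]
  [-7, 9],
and U^T v = (0, -4).
Solve U^T U · c = U^T v for the coefficients: c = (-7/8, -9/8). The projection is proj_W(v) = U c.
Check: (v - proj_W(v)) · u_1 = 0  (should be 0).
Check: (v - proj_W(v)) · u_2 = 0  (should be 0).
Result: proj_W(v) = (1/2, 1/2, -2).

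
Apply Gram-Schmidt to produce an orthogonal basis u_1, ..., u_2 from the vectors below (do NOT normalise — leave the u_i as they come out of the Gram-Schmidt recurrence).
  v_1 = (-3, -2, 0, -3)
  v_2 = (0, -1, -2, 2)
Orthogonal basis:
  u_1 = (-3, -2, 0, -3)
  u_2 = (-6/11, -15/11, -2, 16/11)

Apply the Gram-Schmidt recurrence
  u_1 = v_1
  u_i = v_i − Σ_{j<i} ((v_i · u_j) / (u_j · u_j)) · u_j.

Step by step this gives:
  u_1 = (-3, -2, 0, -3)
  u_2 = (-6/11, -15/11, -2, 16/11)

Orthogonality check:
  u_2 · u_1 = 0 (should be 0)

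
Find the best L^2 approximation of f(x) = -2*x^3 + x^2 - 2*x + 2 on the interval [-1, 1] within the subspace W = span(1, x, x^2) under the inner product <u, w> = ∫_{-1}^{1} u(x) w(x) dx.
g(x) = x^2 - 16*x/5 + 2

The best approximation g ∈ W is the orthogonal projection of f onto W. Writing g = a_0 + a_1 x + a_2 x^2, the coefficients solve the normal equations G · a = b where
  G_{ij} = <φ_i, φ_j> and b_i = <f, φ_i>, with φ_0 = 1, φ_1 = x, φ_2 = x^2.
G =
  [2, 0, 2/3]
  [0, 2/3, 0]
  [2/3, 0, 2/5],
b = (14/3, -32/15, 26/15).
Solving gives a_0 = 2, a_1 = -16/5, a_2 = 1, so
  g(x) = x^2 - 16*x/5 + 2.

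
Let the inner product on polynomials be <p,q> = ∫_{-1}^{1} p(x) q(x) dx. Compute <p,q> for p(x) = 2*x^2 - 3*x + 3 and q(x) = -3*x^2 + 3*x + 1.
<p,q> = -106/15

Expand the product: p(x)·q(x) = -6*x^4 + 15*x^3 - 16*x^2 + 6*x + 3.
∫_{-1}^{1} of each monomial x^k gives [2/(k+1) if k even, 0 if k odd]. Integrating term-by-term (or equivalently evaluating the antiderivative F(x) = -6*x^5/5 + 15*x^4/4 - 16*x^3/3 + 3*x^2 + 3*x at the endpoints):
  F(1) − F(−1) = 193/60 − (617/60) = -106/15.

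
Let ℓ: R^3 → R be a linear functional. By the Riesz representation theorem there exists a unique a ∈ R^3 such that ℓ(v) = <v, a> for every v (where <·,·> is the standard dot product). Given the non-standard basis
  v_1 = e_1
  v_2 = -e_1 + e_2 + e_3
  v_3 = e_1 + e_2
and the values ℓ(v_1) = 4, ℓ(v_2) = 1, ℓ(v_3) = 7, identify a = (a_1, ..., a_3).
a = (4, 3, 2)

Write a = (a_1, ..., a_3) in the standard basis. For each basis vector v_i, ℓ(v_i) = <v_i, a> is a linear equation in the a_j's. Collect the n equations into a matrix system V a = ℓ, where row i of V is v_i (expressed in the standard basis). Since V is invertible (lower-triangular with 1s on the diagonal, up to permutation), solve by back-substitution:
  V =
[[1, 0, 0],
 [-1, 1, 1],
 [1, 1, 0]]
  V a = (4, 1, 7)
Solving gives a = (4, 3, 2).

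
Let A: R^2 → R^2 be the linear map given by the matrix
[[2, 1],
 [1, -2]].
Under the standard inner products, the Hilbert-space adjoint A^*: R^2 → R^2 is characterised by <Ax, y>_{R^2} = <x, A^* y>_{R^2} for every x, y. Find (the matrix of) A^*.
A^* = A^T =
[[2, 1],
 [1, -2]]

For real matrices with standard dot products, the defining identity <Ax, y> = <x, A^* y> gives (Ax)^T y = x^T (A^*) y, i.e. x^T A^T y = x^T (A^*) y. Since this holds for all x, y, we must have A^* = A^T. Therefore
A^* =
[[2, 1],
 [1, -2]].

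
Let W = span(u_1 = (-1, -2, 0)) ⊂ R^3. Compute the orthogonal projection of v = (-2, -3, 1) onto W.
proj_W(v) = (-8/5, -16/5, 0)

Set up U = [u_1 | ... | u_1] ∈ R^(3×1). The projector onto W = col(U) is P = U (U^T U)^(-1) U^T.
Compute U^T U =
  [5],
and U^T v = (8).
Solve U^T U · c = U^T v for the coefficients: c = (8/5). The projection is proj_W(v) = U c.
Check: (v - proj_W(v)) · u_1 = 0  (should be 0).
Result: proj_W(v) = (-8/5, -16/5, 0).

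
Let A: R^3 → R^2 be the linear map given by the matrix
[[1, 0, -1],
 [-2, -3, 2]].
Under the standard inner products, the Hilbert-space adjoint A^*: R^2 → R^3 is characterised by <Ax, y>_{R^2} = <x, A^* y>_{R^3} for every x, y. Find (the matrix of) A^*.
A^* = A^T =
[[1, -2],
 [0, -3],
 [-1, 2]]

For real matrices with standard dot products, the defining identity <Ax, y> = <x, A^* y> gives (Ax)^T y = x^T (A^*) y, i.e. x^T A^T y = x^T (A^*) y. Since this holds for all x, y, we must have A^* = A^T. Therefore
A^* =
[[1, -2],
 [0, -3],
 [-1, 2]].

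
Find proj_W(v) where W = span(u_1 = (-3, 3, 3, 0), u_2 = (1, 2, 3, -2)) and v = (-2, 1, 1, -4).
proj_W(v) = (-11/38, 31/19, 79/38, -17/19)

Set up U = [u_1 | ... | u_2] ∈ R^(4×2). The projector onto W = col(U) is P = U (U^T U)^(-1) U^T.
Compute U^T U =
  [27, 12]
  [12, 18],
and U^T v = (12, 11).
Solve U^T U · c = U^T v for the coefficients: c = (14/57, 17/38). The projection is proj_W(v) = U c.
Check: (v - proj_W(v)) · u_1 = 0  (should be 0).
Check: (v - proj_W(v)) · u_2 = 0  (should be 0).
Result: proj_W(v) = (-11/38, 31/19, 79/38, -17/19).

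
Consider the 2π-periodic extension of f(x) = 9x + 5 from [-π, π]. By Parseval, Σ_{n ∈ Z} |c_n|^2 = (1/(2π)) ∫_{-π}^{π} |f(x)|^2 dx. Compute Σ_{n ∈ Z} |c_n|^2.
Σ |c_n|^2 = 27π^2 + 25

Expand and integrate term by term over [-π, π]:
  ∫ (9x)^2 dx = 81·(2π^3/3); ∫ 2·9·(5)·x dx = 0 (odd integrand); ∫ 5^2 dx = 25·2π.
So (1/(2π)) ∫_{-π}^{π} (9x + 5)^2 dx = 81π^2/3 + 25 = 27π^2 + 25.
Parseval ⇒ Σ |c_n|^2 = 27π^2 + 25.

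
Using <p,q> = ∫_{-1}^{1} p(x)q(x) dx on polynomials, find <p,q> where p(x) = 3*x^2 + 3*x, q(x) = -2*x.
<p,q> = -4

Expand the product: p(x)·q(x) = -6*x^3 - 6*x^2.
∫_{-1}^{1} of each monomial x^k gives [2/(k+1) if k even, 0 if k odd]. Integrating term-by-term (or equivalently evaluating the antiderivative F(x) = -3*x^4/2 - 2*x^3 at the endpoints):
  F(1) − F(−1) = -7/2 − (1/2) = -4.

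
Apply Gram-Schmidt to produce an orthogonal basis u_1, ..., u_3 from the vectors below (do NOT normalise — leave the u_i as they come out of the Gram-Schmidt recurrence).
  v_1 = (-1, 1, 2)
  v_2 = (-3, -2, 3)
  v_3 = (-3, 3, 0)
Orthogonal basis:
  u_1 = (-1, 1, 2)
  u_2 = (-11/6, -19/6, 2/3)
  u_3 = (-210/83, 90/83, -150/83)

Apply the Gram-Schmidt recurrence
  u_1 = v_1
  u_i = v_i − Σ_{j<i} ((v_i · u_j) / (u_j · u_j)) · u_j.

Step by step this gives:
  u_1 = (-1, 1, 2)
  u_2 = (-11/6, -19/6, 2/3)
  u_3 = (-210/83, 90/83, -150/83)

Orthogonality check:
  u_2 · u_1 = 0 (should be 0)
  u_3 · u_1 = 0 (should be 0)
  u_3 · u_2 = 0 (should be 0)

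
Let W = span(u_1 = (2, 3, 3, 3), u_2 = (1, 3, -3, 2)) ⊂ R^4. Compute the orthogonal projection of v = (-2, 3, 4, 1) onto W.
proj_W(v) = (65/59, 63/59, 201/59, 86/59)

Set up U = [u_1 | ... | u_2] ∈ R^(4×2). The projector onto W = col(U) is P = U (U^T U)^(-1) U^T.
Compute U^T U =
  [31, 8]
  [8, 23],
and U^T v = (20, -3).
Solve U^T U · c = U^T v for the coefficients: c = (44/59, -23/59). The projection is proj_W(v) = U c.
Check: (v - proj_W(v)) · u_1 = 0  (should be 0).
Check: (v - proj_W(v)) · u_2 = 0  (should be 0).
Result: proj_W(v) = (65/59, 63/59, 201/59, 86/59).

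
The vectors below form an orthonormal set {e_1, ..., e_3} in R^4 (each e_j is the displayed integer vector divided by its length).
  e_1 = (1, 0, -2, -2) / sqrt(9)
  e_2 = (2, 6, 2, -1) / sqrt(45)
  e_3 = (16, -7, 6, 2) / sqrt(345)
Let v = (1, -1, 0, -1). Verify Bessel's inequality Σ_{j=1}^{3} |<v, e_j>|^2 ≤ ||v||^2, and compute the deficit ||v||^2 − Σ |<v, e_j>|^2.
Σ |<v, e_j>|^2 = 57/23; ||v||^2 = 3; deficit = 12/23

Write each e_j = u_j / sqrt(<u_j, u_j>) where u_j is the displayed integer vector. Then <v, e_j> = <v, u_j> / sqrt(<u_j, u_j>), so |<v, e_j>|^2 = <v, u_j>^2 / <u_j, u_j>.
Coefficients: <v, e_1> = 3/sqrt(9), <v, e_2> = -3/sqrt(45), <v, e_3> = 21/sqrt(345).
Square and sum: Σ |<v, e_j>|^2 = 57/23.
Compute ||v||^2 = v·v = 3.
Deficit = 3 − 57/23 = 12/23 ≥ 0, confirming Bessel's inequality. (The deficit equals ||v − Σ <v,e_j> e_j||^2, the squared distance from v to span{e_j}.)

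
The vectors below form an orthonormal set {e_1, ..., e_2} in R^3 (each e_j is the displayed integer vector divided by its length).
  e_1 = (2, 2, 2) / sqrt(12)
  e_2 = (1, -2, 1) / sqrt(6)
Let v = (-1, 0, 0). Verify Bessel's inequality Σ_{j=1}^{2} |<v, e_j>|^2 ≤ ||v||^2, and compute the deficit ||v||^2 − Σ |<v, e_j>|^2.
Σ |<v, e_j>|^2 = 1/2; ||v||^2 = 1; deficit = 1/2

Write each e_j = u_j / sqrt(<u_j, u_j>) where u_j is the displayed integer vector. Then <v, e_j> = <v, u_j> / sqrt(<u_j, u_j>), so |<v, e_j>|^2 = <v, u_j>^2 / <u_j, u_j>.
Coefficients: <v, e_1> = -2/sqrt(12), <v, e_2> = -1/sqrt(6).
Square and sum: Σ |<v, e_j>|^2 = 1/2.
Compute ||v||^2 = v·v = 1.
Deficit = 1 − 1/2 = 1/2 ≥ 0, confirming Bessel's inequality. (The deficit equals ||v − Σ <v,e_j> e_j||^2, the squared distance from v to span{e_j}.)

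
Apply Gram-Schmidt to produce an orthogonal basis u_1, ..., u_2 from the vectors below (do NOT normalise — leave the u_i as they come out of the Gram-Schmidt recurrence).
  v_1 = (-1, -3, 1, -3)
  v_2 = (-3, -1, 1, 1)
Orthogonal basis:
  u_1 = (-1, -3, 1, -3)
  u_2 = (-14/5, -2/5, 4/5, 8/5)

Apply the Gram-Schmidt recurrence
  u_1 = v_1
  u_i = v_i − Σ_{j<i} ((v_i · u_j) / (u_j · u_j)) · u_j.

Step by step this gives:
  u_1 = (-1, -3, 1, -3)
  u_2 = (-14/5, -2/5, 4/5, 8/5)

Orthogonality check:
  u_2 · u_1 = 0 (should be 0)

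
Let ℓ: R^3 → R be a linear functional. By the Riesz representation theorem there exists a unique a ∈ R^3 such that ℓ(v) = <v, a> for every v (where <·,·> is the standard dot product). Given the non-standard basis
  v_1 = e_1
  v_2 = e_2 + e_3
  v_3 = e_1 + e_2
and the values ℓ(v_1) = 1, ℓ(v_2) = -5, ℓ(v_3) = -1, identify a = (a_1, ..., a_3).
a = (1, -2, -3)

Write a = (a_1, ..., a_3) in the standard basis. For each basis vector v_i, ℓ(v_i) = <v_i, a> is a linear equation in the a_j's. Collect the n equations into a matrix system V a = ℓ, where row i of V is v_i (expressed in the standard basis). Since V is invertible (lower-triangular with 1s on the diagonal, up to permutation), solve by back-substitution:
  V =
[[1, 0, 0],
 [0, 1, 1],
 [1, 1, 0]]
  V a = (1, -5, -1)
Solving gives a = (1, -2, -3).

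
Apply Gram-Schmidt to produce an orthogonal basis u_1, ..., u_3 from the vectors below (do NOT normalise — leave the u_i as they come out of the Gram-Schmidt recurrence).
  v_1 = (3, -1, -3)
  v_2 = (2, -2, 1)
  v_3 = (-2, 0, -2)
Orthogonal basis:
  u_1 = (3, -1, -3)
  u_2 = (23/19, -33/19, 34/19)
  u_3 = (-77/73, -99/73, -44/73)

Apply the Gram-Schmidt recurrence
  u_1 = v_1
  u_i = v_i − Σ_{j<i} ((v_i · u_j) / (u_j · u_j)) · u_j.

Step by step this gives:
  u_1 = (3, -1, -3)
  u_2 = (23/19, -33/19, 34/19)
  u_3 = (-77/73, -99/73, -44/73)

Orthogonality check:
  u_2 · u_1 = 0 (should be 0)
  u_3 · u_1 = 0 (should be 0)
  u_3 · u_2 = 0 (should be 0)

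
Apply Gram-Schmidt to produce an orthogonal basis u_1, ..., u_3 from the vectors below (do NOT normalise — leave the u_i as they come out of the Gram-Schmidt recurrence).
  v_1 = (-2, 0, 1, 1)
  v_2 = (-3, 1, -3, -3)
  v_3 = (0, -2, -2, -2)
Orthogonal basis:
  u_1 = (-2, 0, 1, 1)
  u_2 = (-3, 1, -3, -3)
  u_3 = (-11/42, -33/14, -11/42, -11/42)

Apply the Gram-Schmidt recurrence
  u_1 = v_1
  u_i = v_i − Σ_{j<i} ((v_i · u_j) / (u_j · u_j)) · u_j.

Step by step this gives:
  u_1 = (-2, 0, 1, 1)
  u_2 = (-3, 1, -3, -3)
  u_3 = (-11/42, -33/14, -11/42, -11/42)

Orthogonality check:
  u_2 · u_1 = 0 (should be 0)
  u_3 · u_1 = 0 (should be 0)
  u_3 · u_2 = 0 (should be 0)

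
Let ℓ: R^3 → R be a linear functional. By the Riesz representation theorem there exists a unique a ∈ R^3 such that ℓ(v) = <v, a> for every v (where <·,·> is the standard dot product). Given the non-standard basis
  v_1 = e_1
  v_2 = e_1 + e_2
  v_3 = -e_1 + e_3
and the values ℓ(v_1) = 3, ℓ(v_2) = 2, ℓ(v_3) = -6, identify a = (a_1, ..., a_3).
a = (3, -1, -3)

Write a = (a_1, ..., a_3) in the standard basis. For each basis vector v_i, ℓ(v_i) = <v_i, a> is a linear equation in the a_j's. Collect the n equations into a matrix system V a = ℓ, where row i of V is v_i (expressed in the standard basis). Since V is invertible (lower-triangular with 1s on the diagonal, up to permutation), solve by back-substitution:
  V =
[[1, 0, 0],
 [1, 1, 0],
 [-1, 0, 1]]
  V a = (3, 2, -6)
Solving gives a = (3, -1, -3).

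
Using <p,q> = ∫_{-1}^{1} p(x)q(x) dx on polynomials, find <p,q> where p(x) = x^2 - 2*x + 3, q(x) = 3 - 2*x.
<p,q> = 68/3

Expand the product: p(x)·q(x) = -2*x^3 + 7*x^2 - 12*x + 9.
∫_{-1}^{1} of each monomial x^k gives [2/(k+1) if k even, 0 if k odd]. Integrating term-by-term (or equivalently evaluating the antiderivative F(x) = -x^4/2 + 7*x^3/3 - 6*x^2 + 9*x at the endpoints):
  F(1) − F(−1) = 29/6 − (-107/6) = 68/3.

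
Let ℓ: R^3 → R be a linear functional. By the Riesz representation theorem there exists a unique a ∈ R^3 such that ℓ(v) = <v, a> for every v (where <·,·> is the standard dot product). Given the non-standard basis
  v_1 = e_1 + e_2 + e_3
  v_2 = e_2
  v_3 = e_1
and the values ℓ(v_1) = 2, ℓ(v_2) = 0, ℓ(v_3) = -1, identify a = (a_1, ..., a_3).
a = (-1, 0, 3)

Write a = (a_1, ..., a_3) in the standard basis. For each basis vector v_i, ℓ(v_i) = <v_i, a> is a linear equation in the a_j's. Collect the n equations into a matrix system V a = ℓ, where row i of V is v_i (expressed in the standard basis). Since V is invertible (lower-triangular with 1s on the diagonal, up to permutation), solve by back-substitution:
  V =
[[1, 1, 1],
 [0, 1, 0],
 [1, 0, 0]]
  V a = (2, 0, -1)
Solving gives a = (-1, 0, 3).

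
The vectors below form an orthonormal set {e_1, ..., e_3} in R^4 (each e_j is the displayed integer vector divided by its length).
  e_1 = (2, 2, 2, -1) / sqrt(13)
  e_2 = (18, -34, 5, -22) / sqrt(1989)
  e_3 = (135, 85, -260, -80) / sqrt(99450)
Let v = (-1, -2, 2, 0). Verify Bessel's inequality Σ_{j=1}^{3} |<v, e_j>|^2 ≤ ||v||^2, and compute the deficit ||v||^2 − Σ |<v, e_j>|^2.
Σ |<v, e_j>|^2 = 233/26; ||v||^2 = 9; deficit = 1/26

Write each e_j = u_j / sqrt(<u_j, u_j>) where u_j is the displayed integer vector. Then <v, e_j> = <v, u_j> / sqrt(<u_j, u_j>), so |<v, e_j>|^2 = <v, u_j>^2 / <u_j, u_j>.
Coefficients: <v, e_1> = -2/sqrt(13), <v, e_2> = 60/sqrt(1989), <v, e_3> = -825/sqrt(99450).
Square and sum: Σ |<v, e_j>|^2 = 233/26.
Compute ||v||^2 = v·v = 9.
Deficit = 9 − 233/26 = 1/26 ≥ 0, confirming Bessel's inequality. (The deficit equals ||v − Σ <v,e_j> e_j||^2, the squared distance from v to span{e_j}.)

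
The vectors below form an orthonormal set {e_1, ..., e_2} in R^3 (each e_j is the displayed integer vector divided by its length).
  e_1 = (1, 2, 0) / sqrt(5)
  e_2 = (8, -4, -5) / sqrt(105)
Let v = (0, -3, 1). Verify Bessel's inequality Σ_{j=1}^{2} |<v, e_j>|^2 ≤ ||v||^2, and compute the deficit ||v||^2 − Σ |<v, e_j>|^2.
Σ |<v, e_j>|^2 = 23/3; ||v||^2 = 10; deficit = 7/3

Write each e_j = u_j / sqrt(<u_j, u_j>) where u_j is the displayed integer vector. Then <v, e_j> = <v, u_j> / sqrt(<u_j, u_j>), so |<v, e_j>|^2 = <v, u_j>^2 / <u_j, u_j>.
Coefficients: <v, e_1> = -6/sqrt(5), <v, e_2> = 7/sqrt(105).
Square and sum: Σ |<v, e_j>|^2 = 23/3.
Compute ||v||^2 = v·v = 10.
Deficit = 10 − 23/3 = 7/3 ≥ 0, confirming Bessel's inequality. (The deficit equals ||v − Σ <v,e_j> e_j||^2, the squared distance from v to span{e_j}.)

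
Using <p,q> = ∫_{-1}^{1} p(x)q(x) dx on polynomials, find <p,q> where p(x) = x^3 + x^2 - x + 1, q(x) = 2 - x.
<p,q> = 28/5

Expand the product: p(x)·q(x) = -x^4 + x^3 + 3*x^2 - 3*x + 2.
∫_{-1}^{1} of each monomial x^k gives [2/(k+1) if k even, 0 if k odd]. Integrating term-by-term (or equivalently evaluating the antiderivative F(x) = -x^5/5 + x^4/4 + x^3 - 3*x^2/2 + 2*x at the endpoints):
  F(1) − F(−1) = 31/20 − (-81/20) = 28/5.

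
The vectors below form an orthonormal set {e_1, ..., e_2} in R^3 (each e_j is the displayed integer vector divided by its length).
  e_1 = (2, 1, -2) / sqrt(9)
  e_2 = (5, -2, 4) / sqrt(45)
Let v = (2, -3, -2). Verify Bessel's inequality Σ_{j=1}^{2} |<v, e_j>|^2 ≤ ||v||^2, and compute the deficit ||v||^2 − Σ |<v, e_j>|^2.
Σ |<v, e_j>|^2 = 21/5; ||v||^2 = 17; deficit = 64/5

Write each e_j = u_j / sqrt(<u_j, u_j>) where u_j is the displayed integer vector. Then <v, e_j> = <v, u_j> / sqrt(<u_j, u_j>), so |<v, e_j>|^2 = <v, u_j>^2 / <u_j, u_j>.
Coefficients: <v, e_1> = 5/sqrt(9), <v, e_2> = 8/sqrt(45).
Square and sum: Σ |<v, e_j>|^2 = 21/5.
Compute ||v||^2 = v·v = 17.
Deficit = 17 − 21/5 = 64/5 ≥ 0, confirming Bessel's inequality. (The deficit equals ||v − Σ <v,e_j> e_j||^2, the squared distance from v to span{e_j}.)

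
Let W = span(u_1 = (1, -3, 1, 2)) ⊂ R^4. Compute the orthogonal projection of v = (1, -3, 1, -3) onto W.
proj_W(v) = (1/3, -1, 1/3, 2/3)

Set up U = [u_1 | ... | u_1] ∈ R^(4×1). The projector onto W = col(U) is P = U (U^T U)^(-1) U^T.
Compute U^T U =
  [15],
and U^T v = (5).
Solve U^T U · c = U^T v for the coefficients: c = (1/3). The projection is proj_W(v) = U c.
Check: (v - proj_W(v)) · u_1 = 0  (should be 0).
Result: proj_W(v) = (1/3, -1, 1/3, 2/3).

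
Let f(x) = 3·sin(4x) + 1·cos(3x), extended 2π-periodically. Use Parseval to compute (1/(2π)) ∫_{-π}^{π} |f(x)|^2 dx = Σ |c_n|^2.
Σ |c_n|^2 = 5

Expand |f|^2 and use orthogonality of {sin(nx), cos(mx)} on [-π, π]:
  ∫_{-π}^{π} sin(nx)^2 dx = π, ∫ cos(mx)^2 dx = π, and cross terms integrate to 0.
So ∫_{-π}^{π} f(x)^2 dx = 3^2 · π + 1^2 · π = (9 + 1)π.
Divide by 2π: (9 + 1)/2 = 5.
By Parseval, this equals Σ |c_n|^2.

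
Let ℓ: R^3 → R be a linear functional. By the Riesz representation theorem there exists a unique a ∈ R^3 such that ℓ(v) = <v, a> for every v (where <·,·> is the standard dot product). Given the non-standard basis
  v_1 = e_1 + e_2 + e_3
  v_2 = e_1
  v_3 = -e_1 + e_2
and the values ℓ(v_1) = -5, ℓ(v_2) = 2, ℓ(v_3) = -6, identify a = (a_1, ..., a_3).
a = (2, -4, -3)

Write a = (a_1, ..., a_3) in the standard basis. For each basis vector v_i, ℓ(v_i) = <v_i, a> is a linear equation in the a_j's. Collect the n equations into a matrix system V a = ℓ, where row i of V is v_i (expressed in the standard basis). Since V is invertible (lower-triangular with 1s on the diagonal, up to permutation), solve by back-substitution:
  V =
[[1, 1, 1],
 [1, 0, 0],
 [-1, 1, 0]]
  V a = (-5, 2, -6)
Solving gives a = (2, -4, -3).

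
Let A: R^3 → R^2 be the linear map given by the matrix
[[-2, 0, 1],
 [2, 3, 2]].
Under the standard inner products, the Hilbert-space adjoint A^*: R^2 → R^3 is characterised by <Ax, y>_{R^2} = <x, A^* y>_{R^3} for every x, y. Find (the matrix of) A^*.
A^* = A^T =
[[-2, 2],
 [0, 3],
 [1, 2]]

For real matrices with standard dot products, the defining identity <Ax, y> = <x, A^* y> gives (Ax)^T y = x^T (A^*) y, i.e. x^T A^T y = x^T (A^*) y. Since this holds for all x, y, we must have A^* = A^T. Therefore
A^* =
[[-2, 2],
 [0, 3],
 [1, 2]].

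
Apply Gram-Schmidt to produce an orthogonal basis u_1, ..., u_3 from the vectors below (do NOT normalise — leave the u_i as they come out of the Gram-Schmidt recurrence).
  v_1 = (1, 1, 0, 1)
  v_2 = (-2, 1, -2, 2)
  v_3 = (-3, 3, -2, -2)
Orthogonal basis:
  u_1 = (1, 1, 0, 1)
  u_2 = (-7/3, 2/3, -2, 5/3)
  u_3 = (-21/38, 60/19, -9/19, -99/38)

Apply the Gram-Schmidt recurrence
  u_1 = v_1
  u_i = v_i − Σ_{j<i} ((v_i · u_j) / (u_j · u_j)) · u_j.

Step by step this gives:
  u_1 = (1, 1, 0, 1)
  u_2 = (-7/3, 2/3, -2, 5/3)
  u_3 = (-21/38, 60/19, -9/19, -99/38)

Orthogonality check:
  u_2 · u_1 = 0 (should be 0)
  u_3 · u_1 = 0 (should be 0)
  u_3 · u_2 = 0 (should be 0)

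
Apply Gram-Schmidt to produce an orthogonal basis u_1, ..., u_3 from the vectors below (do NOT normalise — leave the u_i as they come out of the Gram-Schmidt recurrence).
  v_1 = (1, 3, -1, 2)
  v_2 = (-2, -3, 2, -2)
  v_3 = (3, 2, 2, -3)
Orthogonal basis:
  u_1 = (1, 3, -1, 2)
  u_2 = (-13/15, 2/5, 13/15, 4/15)
  u_3 = (5/2, 2, 5/2, -3)

Apply the Gram-Schmidt recurrence
  u_1 = v_1
  u_i = v_i − Σ_{j<i} ((v_i · u_j) / (u_j · u_j)) · u_j.

Step by step this gives:
  u_1 = (1, 3, -1, 2)
  u_2 = (-13/15, 2/5, 13/15, 4/15)
  u_3 = (5/2, 2, 5/2, -3)

Orthogonality check:
  u_2 · u_1 = 0 (should be 0)
  u_3 · u_1 = 0 (should be 0)
  u_3 · u_2 = 0 (should be 0)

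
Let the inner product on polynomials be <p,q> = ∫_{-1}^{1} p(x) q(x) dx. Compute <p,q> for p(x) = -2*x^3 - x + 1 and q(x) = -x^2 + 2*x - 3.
<p,q> = -48/5

Expand the product: p(x)·q(x) = 2*x^5 - 4*x^4 + 7*x^3 - 3*x^2 + 5*x - 3.
∫_{-1}^{1} of each monomial x^k gives [2/(k+1) if k even, 0 if k odd]. Integrating term-by-term (or equivalently evaluating the antiderivative F(x) = x^6/3 - 4*x^5/5 + 7*x^4/4 - x^3 + 5*x^2/2 - 3*x at the endpoints):
  F(1) − F(−1) = -13/60 − (563/60) = -48/5.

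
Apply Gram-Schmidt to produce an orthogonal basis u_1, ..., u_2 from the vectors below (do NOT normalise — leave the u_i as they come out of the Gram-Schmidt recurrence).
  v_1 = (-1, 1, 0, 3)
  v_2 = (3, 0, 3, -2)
Orthogonal basis:
  u_1 = (-1, 1, 0, 3)
  u_2 = (24/11, 9/11, 3, 5/11)

Apply the Gram-Schmidt recurrence
  u_1 = v_1
  u_i = v_i − Σ_{j<i} ((v_i · u_j) / (u_j · u_j)) · u_j.

Step by step this gives:
  u_1 = (-1, 1, 0, 3)
  u_2 = (24/11, 9/11, 3, 5/11)

Orthogonality check:
  u_2 · u_1 = 0 (should be 0)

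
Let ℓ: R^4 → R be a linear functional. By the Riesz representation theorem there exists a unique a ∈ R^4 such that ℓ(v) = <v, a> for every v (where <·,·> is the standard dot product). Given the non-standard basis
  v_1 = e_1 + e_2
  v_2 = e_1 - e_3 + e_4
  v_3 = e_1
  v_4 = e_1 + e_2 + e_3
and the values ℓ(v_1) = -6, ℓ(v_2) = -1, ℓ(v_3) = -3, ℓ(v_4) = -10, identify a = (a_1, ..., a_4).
a = (-3, -3, -4, -2)

Write a = (a_1, ..., a_4) in the standard basis. For each basis vector v_i, ℓ(v_i) = <v_i, a> is a linear equation in the a_j's. Collect the n equations into a matrix system V a = ℓ, where row i of V is v_i (expressed in the standard basis). Since V is invertible (lower-triangular with 1s on the diagonal, up to permutation), solve by back-substitution:
  V =
[[1, 1, 0, 0],
 [1, 0, -1, 1],
 [1, 0, 0, 0],
 [1, 1, 1, 0]]
  V a = (-6, -1, -3, -10)
Solving gives a = (-3, -3, -4, -2).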